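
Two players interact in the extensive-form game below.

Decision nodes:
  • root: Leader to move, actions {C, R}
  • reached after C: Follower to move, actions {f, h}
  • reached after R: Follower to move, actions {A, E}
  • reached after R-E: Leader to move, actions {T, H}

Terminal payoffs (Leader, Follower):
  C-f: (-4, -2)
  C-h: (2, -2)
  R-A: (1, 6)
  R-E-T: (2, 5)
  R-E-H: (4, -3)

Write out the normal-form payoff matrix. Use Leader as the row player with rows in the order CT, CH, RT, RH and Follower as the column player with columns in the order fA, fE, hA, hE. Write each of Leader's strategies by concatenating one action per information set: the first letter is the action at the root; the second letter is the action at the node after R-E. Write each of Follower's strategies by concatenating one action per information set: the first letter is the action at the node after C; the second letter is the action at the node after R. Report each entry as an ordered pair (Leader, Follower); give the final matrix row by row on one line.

           fA       fE       hA       hE
  CT  (-4,-2)  (-4,-2)   (2,-2)   (2,-2)
  CH  (-4,-2)  (-4,-2)   (2,-2)   (2,-2)
  RT    (1,6)    (2,5)    (1,6)    (2,5)
  RH    (1,6)   (4,-3)    (1,6)   (4,-3)

CT: (-4,-2) (-4,-2) (2,-2) (2,-2) | CH: (-4,-2) (-4,-2) (2,-2) (2,-2) | RT: (1,6) (2,5) (1,6) (2,5) | RH: (1,6) (4,-3) (1,6) (4,-3)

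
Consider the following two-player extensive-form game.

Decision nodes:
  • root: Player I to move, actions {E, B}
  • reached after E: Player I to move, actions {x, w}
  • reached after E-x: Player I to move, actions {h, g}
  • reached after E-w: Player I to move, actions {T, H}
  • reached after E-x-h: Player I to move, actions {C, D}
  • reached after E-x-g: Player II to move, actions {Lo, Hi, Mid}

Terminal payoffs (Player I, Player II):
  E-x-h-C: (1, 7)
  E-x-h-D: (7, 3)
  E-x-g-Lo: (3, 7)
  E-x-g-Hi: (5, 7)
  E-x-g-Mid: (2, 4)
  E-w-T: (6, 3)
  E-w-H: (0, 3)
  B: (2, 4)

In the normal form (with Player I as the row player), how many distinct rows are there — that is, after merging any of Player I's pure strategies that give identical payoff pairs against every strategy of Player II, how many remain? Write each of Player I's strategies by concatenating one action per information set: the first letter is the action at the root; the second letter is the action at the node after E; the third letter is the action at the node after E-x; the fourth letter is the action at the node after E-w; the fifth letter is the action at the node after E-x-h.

Player I has 32 pure strategies: ExhTC, ExhTD, ExhHC, ExhHD, ExgTC, ExgTD, ExgHC, ExgHD, EwhTC, EwhTD, EwhHC, EwhHD, EwgTC, EwgTD, EwgHC, EwgHD, BxhTC, BxhTD, BxhHC, BxhHD, BxgTC, BxgTD, BxgHC, BxgHD, BwhTC, BwhTD, BwhHC, BwhHD, BwgTC, BwgTD, BwgHC, BwgHD. Columns: Lo, Hi, Mid.
{ExhTC, ExhHC} → row (1,7) (1,7) (1,7)
{ExhTD, ExhHD} → row (7,3) (7,3) (7,3)
{ExgTC, ExgTD, ExgHC, ExgHD} → row (3,7) (5,7) (2,4)
{EwhTC, EwhTD, EwgTC, EwgTD} → row (6,3) (6,3) (6,3)
{EwhHC, EwhHD, EwgHC, EwgHD} → row (0,3) (0,3) (0,3)
{BxhTC, BxhTD, BxhHC, BxhHD, BxgTC, BxgTD, BxgHC, BxgHD, BwhTC, BwhTD, BwhHC, BwhHD, BwgTC, BwgTD, BwgHC, BwgHD} → row (2,4) (2,4) (2,4)
That's 6 distinct rows out of 32 strategies.

6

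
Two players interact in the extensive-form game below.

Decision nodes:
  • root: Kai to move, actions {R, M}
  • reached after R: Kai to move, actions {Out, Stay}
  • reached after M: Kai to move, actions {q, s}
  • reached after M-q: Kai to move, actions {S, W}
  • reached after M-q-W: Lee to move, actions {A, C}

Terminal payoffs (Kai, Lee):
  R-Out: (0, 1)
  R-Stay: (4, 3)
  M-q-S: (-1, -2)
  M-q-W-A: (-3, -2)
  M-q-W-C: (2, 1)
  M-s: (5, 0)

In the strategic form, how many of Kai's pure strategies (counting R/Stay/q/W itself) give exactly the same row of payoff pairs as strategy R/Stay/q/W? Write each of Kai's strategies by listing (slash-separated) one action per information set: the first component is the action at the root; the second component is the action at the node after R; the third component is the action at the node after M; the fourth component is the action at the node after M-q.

4

Row for R/Stay/q/W (columns A, C): (4,3) (4,3).
Under R/Stay/q/W, Kai's choice at the node after M and at the node after M-q can never be reached regardless of what Lee does, so varying those choices leaves every outcome unchanged.
Holding the reachable choices fixed and varying the unreachable ones freely already gives 2 × 2 = 4 equivalent strategies.
No other strategy reproduces this row, so those 4 are the full class: R/Stay/q/S, R/Stay/q/W, R/Stay/s/S, R/Stay/s/W.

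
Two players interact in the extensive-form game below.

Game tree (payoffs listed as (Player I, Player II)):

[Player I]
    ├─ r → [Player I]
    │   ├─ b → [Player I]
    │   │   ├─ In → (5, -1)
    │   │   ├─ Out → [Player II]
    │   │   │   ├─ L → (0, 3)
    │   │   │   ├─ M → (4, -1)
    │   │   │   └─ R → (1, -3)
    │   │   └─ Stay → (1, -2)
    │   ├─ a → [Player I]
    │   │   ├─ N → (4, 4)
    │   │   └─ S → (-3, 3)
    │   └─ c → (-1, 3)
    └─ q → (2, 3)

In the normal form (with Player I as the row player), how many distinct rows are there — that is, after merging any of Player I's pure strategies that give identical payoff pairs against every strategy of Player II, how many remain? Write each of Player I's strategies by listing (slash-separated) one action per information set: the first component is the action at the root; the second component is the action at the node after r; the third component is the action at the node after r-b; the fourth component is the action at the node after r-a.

7

Player I has 36 pure strategies: r/b/In/N, r/b/In/S, r/b/Out/N, r/b/Out/S, r/b/Stay/N, r/b/Stay/S, r/a/In/N, r/a/In/S, r/a/Out/N, r/a/Out/S, r/a/Stay/N, r/a/Stay/S, r/c/In/N, r/c/In/S, r/c/Out/N, r/c/Out/S, r/c/Stay/N, r/c/Stay/S, q/b/In/N, q/b/In/S, q/b/Out/N, q/b/Out/S, q/b/Stay/N, q/b/Stay/S, q/a/In/N, q/a/In/S, q/a/Out/N, q/a/Out/S, q/a/Stay/N, q/a/Stay/S, q/c/In/N, q/c/In/S, q/c/Out/N, q/c/Out/S, q/c/Stay/N, q/c/Stay/S. Columns: L, M, R.
{r/b/In/N, r/b/In/S} → row (5,-1) (5,-1) (5,-1)
{r/b/Out/N, r/b/Out/S} → row (0,3) (4,-1) (1,-3)
{r/b/Stay/N, r/b/Stay/S} → row (1,-2) (1,-2) (1,-2)
{r/a/In/N, r/a/Out/N, r/a/Stay/N} → row (4,4) (4,4) (4,4)
{r/a/In/S, r/a/Out/S, r/a/Stay/S} → row (-3,3) (-3,3) (-3,3)
{r/c/In/N, r/c/In/S, r/c/Out/N, r/c/Out/S, r/c/Stay/N, r/c/Stay/S} → row (-1,3) (-1,3) (-1,3)
{q/b/In/N, q/b/In/S, q/b/Out/N, q/b/Out/S, q/b/Stay/N, q/b/Stay/S, q/a/In/N, q/a/In/S, q/a/Out/N, q/a/Out/S, q/a/Stay/N, q/a/Stay/S, q/c/In/N, q/c/In/S, q/c/Out/N, q/c/Out/S, q/c/Stay/N, q/c/Stay/S} → row (2,3) (2,3) (2,3)
That's 7 distinct rows out of 36 strategies.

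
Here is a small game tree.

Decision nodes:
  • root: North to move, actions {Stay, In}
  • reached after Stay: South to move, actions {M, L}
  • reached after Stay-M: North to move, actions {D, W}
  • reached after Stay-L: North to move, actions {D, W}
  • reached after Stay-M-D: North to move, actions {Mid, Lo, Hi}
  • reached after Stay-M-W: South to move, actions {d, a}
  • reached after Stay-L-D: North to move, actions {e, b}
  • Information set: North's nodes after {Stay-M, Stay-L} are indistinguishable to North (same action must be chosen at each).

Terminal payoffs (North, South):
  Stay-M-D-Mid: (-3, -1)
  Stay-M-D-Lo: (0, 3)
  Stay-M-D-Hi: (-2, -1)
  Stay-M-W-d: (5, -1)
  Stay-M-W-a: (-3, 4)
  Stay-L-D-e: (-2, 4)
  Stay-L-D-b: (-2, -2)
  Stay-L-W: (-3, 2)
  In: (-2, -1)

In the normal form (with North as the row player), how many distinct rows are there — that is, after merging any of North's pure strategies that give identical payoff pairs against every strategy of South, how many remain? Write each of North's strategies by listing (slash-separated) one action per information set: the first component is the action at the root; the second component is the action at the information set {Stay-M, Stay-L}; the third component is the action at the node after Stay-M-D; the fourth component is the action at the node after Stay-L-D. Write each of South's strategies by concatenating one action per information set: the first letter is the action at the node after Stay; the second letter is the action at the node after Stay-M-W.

8

North has 24 pure strategies: Stay/D/Mid/e, Stay/D/Mid/b, Stay/D/Lo/e, Stay/D/Lo/b, Stay/D/Hi/e, Stay/D/Hi/b, Stay/W/Mid/e, Stay/W/Mid/b, Stay/W/Lo/e, Stay/W/Lo/b, Stay/W/Hi/e, Stay/W/Hi/b, In/D/Mid/e, In/D/Mid/b, In/D/Lo/e, In/D/Lo/b, In/D/Hi/e, In/D/Hi/b, In/W/Mid/e, In/W/Mid/b, In/W/Lo/e, In/W/Lo/b, In/W/Hi/e, In/W/Hi/b. Columns: Md, Ma, Ld, La.
{Stay/D/Mid/e} → row (-3,-1) (-3,-1) (-2,4) (-2,4)
{Stay/D/Mid/b} → row (-3,-1) (-3,-1) (-2,-2) (-2,-2)
{Stay/D/Lo/e} → row (0,3) (0,3) (-2,4) (-2,4)
{Stay/D/Lo/b} → row (0,3) (0,3) (-2,-2) (-2,-2)
{Stay/D/Hi/e} → row (-2,-1) (-2,-1) (-2,4) (-2,4)
{Stay/D/Hi/b} → row (-2,-1) (-2,-1) (-2,-2) (-2,-2)
{Stay/W/Mid/e, Stay/W/Mid/b, Stay/W/Lo/e, Stay/W/Lo/b, Stay/W/Hi/e, Stay/W/Hi/b} → row (5,-1) (-3,4) (-3,2) (-3,2)
{In/D/Mid/e, In/D/Mid/b, In/D/Lo/e, In/D/Lo/b, In/D/Hi/e, In/D/Hi/b, In/W/Mid/e, In/W/Mid/b, In/W/Lo/e, In/W/Lo/b, In/W/Hi/e, In/W/Hi/b} → row (-2,-1) (-2,-1) (-2,-1) (-2,-1)
That's 8 distinct rows out of 24 strategies.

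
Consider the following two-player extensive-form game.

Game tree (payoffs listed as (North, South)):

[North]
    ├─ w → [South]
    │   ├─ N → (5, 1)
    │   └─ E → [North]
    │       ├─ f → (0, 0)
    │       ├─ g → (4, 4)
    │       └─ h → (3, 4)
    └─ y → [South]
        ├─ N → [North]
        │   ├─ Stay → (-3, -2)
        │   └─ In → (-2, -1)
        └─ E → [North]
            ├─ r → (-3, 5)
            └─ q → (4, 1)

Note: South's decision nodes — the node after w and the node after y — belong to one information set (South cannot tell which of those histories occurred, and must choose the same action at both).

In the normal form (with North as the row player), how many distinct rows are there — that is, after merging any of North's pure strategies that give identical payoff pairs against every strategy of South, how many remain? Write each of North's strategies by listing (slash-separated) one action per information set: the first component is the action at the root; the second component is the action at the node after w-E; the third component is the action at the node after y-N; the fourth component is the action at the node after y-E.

7

North has 24 pure strategies: w/f/Stay/r, w/f/Stay/q, w/f/In/r, w/f/In/q, w/g/Stay/r, w/g/Stay/q, w/g/In/r, w/g/In/q, w/h/Stay/r, w/h/Stay/q, w/h/In/r, w/h/In/q, y/f/Stay/r, y/f/Stay/q, y/f/In/r, y/f/In/q, y/g/Stay/r, y/g/Stay/q, y/g/In/r, y/g/In/q, y/h/Stay/r, y/h/Stay/q, y/h/In/r, y/h/In/q. Columns: N, E.
{w/f/Stay/r, w/f/Stay/q, w/f/In/r, w/f/In/q} → row (5,1) (0,0)
{w/g/Stay/r, w/g/Stay/q, w/g/In/r, w/g/In/q} → row (5,1) (4,4)
{w/h/Stay/r, w/h/Stay/q, w/h/In/r, w/h/In/q} → row (5,1) (3,4)
{y/f/Stay/r, y/g/Stay/r, y/h/Stay/r} → row (-3,-2) (-3,5)
{y/f/Stay/q, y/g/Stay/q, y/h/Stay/q} → row (-3,-2) (4,1)
{y/f/In/r, y/g/In/r, y/h/In/r} → row (-2,-1) (-3,5)
{y/f/In/q, y/g/In/q, y/h/In/q} → row (-2,-1) (4,1)
That's 7 distinct rows out of 24 strategies.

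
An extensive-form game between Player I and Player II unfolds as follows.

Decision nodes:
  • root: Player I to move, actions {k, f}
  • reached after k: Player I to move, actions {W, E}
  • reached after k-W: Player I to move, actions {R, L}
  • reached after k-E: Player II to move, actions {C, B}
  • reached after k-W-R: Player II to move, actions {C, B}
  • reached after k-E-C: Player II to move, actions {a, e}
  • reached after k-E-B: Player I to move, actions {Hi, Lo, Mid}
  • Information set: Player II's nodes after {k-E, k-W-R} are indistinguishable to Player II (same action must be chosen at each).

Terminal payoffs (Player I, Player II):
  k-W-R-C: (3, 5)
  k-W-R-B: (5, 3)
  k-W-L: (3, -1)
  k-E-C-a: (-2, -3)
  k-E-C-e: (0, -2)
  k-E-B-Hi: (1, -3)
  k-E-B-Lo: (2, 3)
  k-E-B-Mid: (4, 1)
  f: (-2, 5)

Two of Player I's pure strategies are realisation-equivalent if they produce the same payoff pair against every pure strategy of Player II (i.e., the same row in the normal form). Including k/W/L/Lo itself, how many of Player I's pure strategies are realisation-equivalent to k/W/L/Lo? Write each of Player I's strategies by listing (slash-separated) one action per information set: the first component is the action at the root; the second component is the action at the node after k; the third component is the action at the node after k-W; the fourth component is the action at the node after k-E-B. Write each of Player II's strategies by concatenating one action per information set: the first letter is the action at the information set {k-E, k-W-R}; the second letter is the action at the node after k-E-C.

Row for k/W/L/Lo (columns Ca, Ce, Ba, Be): (3,-1) (3,-1) (3,-1) (3,-1).
Under k/W/L/Lo, Player I's choice at the node after k-E-B can never be reached regardless of what Player II does, so varying those choices leaves every outcome unchanged.
Holding the reachable choices fixed and varying the unreachable one freely already gives 3 equivalent strategies.
No other strategy reproduces this row, so those 3 are the full class: k/W/L/Hi, k/W/L/Lo, k/W/L/Mid.

3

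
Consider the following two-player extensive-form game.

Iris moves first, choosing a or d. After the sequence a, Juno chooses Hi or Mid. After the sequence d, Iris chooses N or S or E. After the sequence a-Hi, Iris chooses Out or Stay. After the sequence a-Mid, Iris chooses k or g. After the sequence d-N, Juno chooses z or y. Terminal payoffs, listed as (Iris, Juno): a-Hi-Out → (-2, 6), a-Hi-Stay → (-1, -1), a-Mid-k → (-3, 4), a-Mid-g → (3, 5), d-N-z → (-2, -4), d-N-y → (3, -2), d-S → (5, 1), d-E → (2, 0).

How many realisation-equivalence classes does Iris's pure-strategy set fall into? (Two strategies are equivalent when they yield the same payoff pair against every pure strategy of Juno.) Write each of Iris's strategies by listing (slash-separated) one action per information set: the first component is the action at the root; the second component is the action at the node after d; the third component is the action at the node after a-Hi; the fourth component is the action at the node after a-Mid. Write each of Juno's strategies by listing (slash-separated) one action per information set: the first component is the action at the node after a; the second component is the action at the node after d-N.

Iris has 24 pure strategies: a/N/Out/k, a/N/Out/g, a/N/Stay/k, a/N/Stay/g, a/S/Out/k, a/S/Out/g, a/S/Stay/k, a/S/Stay/g, a/E/Out/k, a/E/Out/g, a/E/Stay/k, a/E/Stay/g, d/N/Out/k, d/N/Out/g, d/N/Stay/k, d/N/Stay/g, d/S/Out/k, d/S/Out/g, d/S/Stay/k, d/S/Stay/g, d/E/Out/k, d/E/Out/g, d/E/Stay/k, d/E/Stay/g. Columns: Hi/z, Hi/y, Mid/z, Mid/y.
{a/N/Out/k, a/S/Out/k, a/E/Out/k} → row (-2,6) (-2,6) (-3,4) (-3,4)
{a/N/Out/g, a/S/Out/g, a/E/Out/g} → row (-2,6) (-2,6) (3,5) (3,5)
{a/N/Stay/k, a/S/Stay/k, a/E/Stay/k} → row (-1,-1) (-1,-1) (-3,4) (-3,4)
{a/N/Stay/g, a/S/Stay/g, a/E/Stay/g} → row (-1,-1) (-1,-1) (3,5) (3,5)
{d/N/Out/k, d/N/Out/g, d/N/Stay/k, d/N/Stay/g} → row (-2,-4) (3,-2) (-2,-4) (3,-2)
{d/S/Out/k, d/S/Out/g, d/S/Stay/k, d/S/Stay/g} → row (5,1) (5,1) (5,1) (5,1)
{d/E/Out/k, d/E/Out/g, d/E/Stay/k, d/E/Stay/g} → row (2,0) (2,0) (2,0) (2,0)
That's 7 distinct rows out of 24 strategies.

7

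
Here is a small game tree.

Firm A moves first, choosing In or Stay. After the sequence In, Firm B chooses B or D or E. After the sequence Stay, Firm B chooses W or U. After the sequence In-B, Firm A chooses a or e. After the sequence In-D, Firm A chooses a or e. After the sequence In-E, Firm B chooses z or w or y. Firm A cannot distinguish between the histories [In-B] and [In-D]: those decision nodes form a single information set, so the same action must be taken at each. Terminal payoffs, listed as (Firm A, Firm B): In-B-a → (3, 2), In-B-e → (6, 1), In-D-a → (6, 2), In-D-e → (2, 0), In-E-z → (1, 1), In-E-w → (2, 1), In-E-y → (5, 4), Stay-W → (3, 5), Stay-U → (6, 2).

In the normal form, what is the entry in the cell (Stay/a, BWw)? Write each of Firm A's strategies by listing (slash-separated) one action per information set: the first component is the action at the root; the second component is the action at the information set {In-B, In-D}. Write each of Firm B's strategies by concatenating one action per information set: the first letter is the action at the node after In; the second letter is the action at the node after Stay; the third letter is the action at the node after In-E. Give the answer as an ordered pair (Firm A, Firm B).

(3, 5)

Trace the play path from the root:
  Firm A plays Stay
  Firm B plays W at [Stay]
→ terminal payoff (3, 5).
(Firm A's choice at the information set {In-B, In-D} is never reached on this path, so it doesn't affect the outcome.)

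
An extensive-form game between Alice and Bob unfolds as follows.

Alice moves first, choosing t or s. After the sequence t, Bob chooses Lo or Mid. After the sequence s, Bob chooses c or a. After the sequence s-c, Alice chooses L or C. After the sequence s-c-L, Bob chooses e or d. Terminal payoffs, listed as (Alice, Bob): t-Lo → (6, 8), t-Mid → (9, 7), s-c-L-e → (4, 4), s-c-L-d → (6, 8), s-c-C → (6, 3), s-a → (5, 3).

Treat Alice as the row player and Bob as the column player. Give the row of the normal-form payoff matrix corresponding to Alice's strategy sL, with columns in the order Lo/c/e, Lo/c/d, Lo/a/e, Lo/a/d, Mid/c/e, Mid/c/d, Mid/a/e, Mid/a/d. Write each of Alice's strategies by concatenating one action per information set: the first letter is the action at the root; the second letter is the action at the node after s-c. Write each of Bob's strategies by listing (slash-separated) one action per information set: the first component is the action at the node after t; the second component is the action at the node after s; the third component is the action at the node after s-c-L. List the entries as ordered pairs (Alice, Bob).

(4,4) (6,8) (5,3) (5,3) (4,4) (6,8) (5,3) (5,3)

vs Lo/c/e: Alice plays s → Bob plays c at [s] → Alice plays L at [s-c] → Bob plays e at [s-c-L] → (4, 4)
vs Lo/c/d: Alice plays s → Bob plays c at [s] → Alice plays L at [s-c] → Bob plays d at [s-c-L] → (6, 8)
vs Lo/a/e: Alice plays s → Bob plays a at [s] → (5, 3)
vs Lo/a/d: Alice plays s → Bob plays a at [s] → (5, 3)
vs Mid/c/e: Alice plays s → Bob plays c at [s] → Alice plays L at [s-c] → Bob plays e at [s-c-L] → (4, 4)
vs Mid/c/d: Alice plays s → Bob plays c at [s] → Alice plays L at [s-c] → Bob plays d at [s-c-L] → (6, 8)
vs Mid/a/e: Alice plays s → Bob plays a at [s] → (5, 3)
vs Mid/a/d: Alice plays s → Bob plays a at [s] → (5, 3)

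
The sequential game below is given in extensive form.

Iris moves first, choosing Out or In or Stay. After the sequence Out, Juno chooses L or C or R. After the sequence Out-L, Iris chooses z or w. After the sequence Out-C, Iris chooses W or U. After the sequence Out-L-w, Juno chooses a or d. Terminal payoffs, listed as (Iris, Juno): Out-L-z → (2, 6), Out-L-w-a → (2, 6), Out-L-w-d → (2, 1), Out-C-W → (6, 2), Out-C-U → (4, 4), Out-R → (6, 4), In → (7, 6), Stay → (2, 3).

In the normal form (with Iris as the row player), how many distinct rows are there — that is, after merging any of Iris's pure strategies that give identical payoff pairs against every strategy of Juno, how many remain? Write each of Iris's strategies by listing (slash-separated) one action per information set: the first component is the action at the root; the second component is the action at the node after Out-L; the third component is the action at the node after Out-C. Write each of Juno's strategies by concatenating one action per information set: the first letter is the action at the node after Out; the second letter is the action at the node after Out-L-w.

Iris has 12 pure strategies: Out/z/W, Out/z/U, Out/w/W, Out/w/U, In/z/W, In/z/U, In/w/W, In/w/U, Stay/z/W, Stay/z/U, Stay/w/W, Stay/w/U. Columns: La, Ld, Ca, Cd, Ra, Rd.
{Out/z/W} → row (2,6) (2,6) (6,2) (6,2) (6,4) (6,4)
{Out/z/U} → row (2,6) (2,6) (4,4) (4,4) (6,4) (6,4)
{Out/w/W} → row (2,6) (2,1) (6,2) (6,2) (6,4) (6,4)
{Out/w/U} → row (2,6) (2,1) (4,4) (4,4) (6,4) (6,4)
{In/z/W, In/z/U, In/w/W, In/w/U} → row (7,6) (7,6) (7,6) (7,6) (7,6) (7,6)
{Stay/z/W, Stay/z/U, Stay/w/W, Stay/w/U} → row (2,3) (2,3) (2,3) (2,3) (2,3) (2,3)
That's 6 distinct rows out of 12 strategies.

6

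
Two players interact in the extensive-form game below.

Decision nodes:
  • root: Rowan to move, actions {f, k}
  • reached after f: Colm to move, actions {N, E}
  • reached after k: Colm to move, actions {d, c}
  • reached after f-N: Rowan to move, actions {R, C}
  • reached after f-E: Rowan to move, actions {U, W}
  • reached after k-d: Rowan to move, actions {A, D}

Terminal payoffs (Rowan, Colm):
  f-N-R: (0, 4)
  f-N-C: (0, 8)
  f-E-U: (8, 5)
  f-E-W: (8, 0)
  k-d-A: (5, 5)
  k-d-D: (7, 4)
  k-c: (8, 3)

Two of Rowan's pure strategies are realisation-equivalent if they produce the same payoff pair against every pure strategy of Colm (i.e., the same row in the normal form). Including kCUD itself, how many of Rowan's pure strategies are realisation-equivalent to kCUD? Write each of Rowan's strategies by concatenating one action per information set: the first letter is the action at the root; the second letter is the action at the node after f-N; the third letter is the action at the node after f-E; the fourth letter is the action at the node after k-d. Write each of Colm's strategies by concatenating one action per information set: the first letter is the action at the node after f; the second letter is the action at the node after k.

4

Row for kCUD (columns Nd, Nc, Ed, Ec): (7,4) (8,3) (7,4) (8,3).
Under kCUD, Rowan's choice at the node after f-N and at the node after f-E can never be reached regardless of what Colm does, so varying those choices leaves every outcome unchanged.
Holding the reachable choices fixed and varying the unreachable ones freely already gives 2 × 2 = 4 equivalent strategies.
No other strategy reproduces this row, so those 4 are the full class: kRUD, kRWD, kCUD, kCWD.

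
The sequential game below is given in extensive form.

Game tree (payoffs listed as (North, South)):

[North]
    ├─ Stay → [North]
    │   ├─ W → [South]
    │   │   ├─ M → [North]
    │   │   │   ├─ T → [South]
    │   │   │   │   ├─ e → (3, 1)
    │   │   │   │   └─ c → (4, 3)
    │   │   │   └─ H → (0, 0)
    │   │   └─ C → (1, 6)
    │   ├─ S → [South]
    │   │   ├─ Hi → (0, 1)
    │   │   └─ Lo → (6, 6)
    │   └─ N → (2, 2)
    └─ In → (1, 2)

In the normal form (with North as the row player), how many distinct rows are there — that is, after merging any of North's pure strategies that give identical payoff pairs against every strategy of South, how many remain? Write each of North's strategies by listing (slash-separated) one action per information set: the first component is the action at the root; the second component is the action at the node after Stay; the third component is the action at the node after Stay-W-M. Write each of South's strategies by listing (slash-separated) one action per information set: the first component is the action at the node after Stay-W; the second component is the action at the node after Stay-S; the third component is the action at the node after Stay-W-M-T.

North has 12 pure strategies: Stay/W/T, Stay/W/H, Stay/S/T, Stay/S/H, Stay/N/T, Stay/N/H, In/W/T, In/W/H, In/S/T, In/S/H, In/N/T, In/N/H. Columns: M/Hi/e, M/Hi/c, M/Lo/e, M/Lo/c, C/Hi/e, C/Hi/c, C/Lo/e, C/Lo/c.
{Stay/W/T} → row (3,1) (4,3) (3,1) (4,3) (1,6) (1,6) (1,6) (1,6)
{Stay/W/H} → row (0,0) (0,0) (0,0) (0,0) (1,6) (1,6) (1,6) (1,6)
{Stay/S/T, Stay/S/H} → row (0,1) (0,1) (6,6) (6,6) (0,1) (0,1) (6,6) (6,6)
{Stay/N/T, Stay/N/H} → row (2,2) (2,2) (2,2) (2,2) (2,2) (2,2) (2,2) (2,2)
{In/W/T, In/W/H, In/S/T, In/S/H, In/N/T, In/N/H} → row (1,2) (1,2) (1,2) (1,2) (1,2) (1,2) (1,2) (1,2)
That's 5 distinct rows out of 12 strategies.

5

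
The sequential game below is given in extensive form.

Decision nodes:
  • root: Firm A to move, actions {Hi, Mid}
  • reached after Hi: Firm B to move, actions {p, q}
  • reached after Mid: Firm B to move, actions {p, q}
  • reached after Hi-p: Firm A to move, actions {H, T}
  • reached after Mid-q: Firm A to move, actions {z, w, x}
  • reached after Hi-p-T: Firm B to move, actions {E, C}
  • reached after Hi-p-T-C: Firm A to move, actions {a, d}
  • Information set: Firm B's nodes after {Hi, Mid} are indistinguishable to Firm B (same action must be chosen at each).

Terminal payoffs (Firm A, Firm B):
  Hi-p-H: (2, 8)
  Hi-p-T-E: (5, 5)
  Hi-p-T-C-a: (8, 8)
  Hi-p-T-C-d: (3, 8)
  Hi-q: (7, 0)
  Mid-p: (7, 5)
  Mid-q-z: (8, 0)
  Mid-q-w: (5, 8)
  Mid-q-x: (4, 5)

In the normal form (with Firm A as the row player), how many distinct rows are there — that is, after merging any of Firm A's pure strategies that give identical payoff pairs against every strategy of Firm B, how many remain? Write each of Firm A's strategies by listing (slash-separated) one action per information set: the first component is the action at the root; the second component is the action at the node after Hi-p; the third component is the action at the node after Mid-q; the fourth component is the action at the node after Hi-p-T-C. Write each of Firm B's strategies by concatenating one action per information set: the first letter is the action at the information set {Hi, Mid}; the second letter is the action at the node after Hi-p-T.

6

Firm A has 24 pure strategies: Hi/H/z/a, Hi/H/z/d, Hi/H/w/a, Hi/H/w/d, Hi/H/x/a, Hi/H/x/d, Hi/T/z/a, Hi/T/z/d, Hi/T/w/a, Hi/T/w/d, Hi/T/x/a, Hi/T/x/d, Mid/H/z/a, Mid/H/z/d, Mid/H/w/a, Mid/H/w/d, Mid/H/x/a, Mid/H/x/d, Mid/T/z/a, Mid/T/z/d, Mid/T/w/a, Mid/T/w/d, Mid/T/x/a, Mid/T/x/d. Columns: pE, pC, qE, qC.
{Hi/H/z/a, Hi/H/z/d, Hi/H/w/a, Hi/H/w/d, Hi/H/x/a, Hi/H/x/d} → row (2,8) (2,8) (7,0) (7,0)
{Hi/T/z/a, Hi/T/w/a, Hi/T/x/a} → row (5,5) (8,8) (7,0) (7,0)
{Hi/T/z/d, Hi/T/w/d, Hi/T/x/d} → row (5,5) (3,8) (7,0) (7,0)
{Mid/H/z/a, Mid/H/z/d, Mid/T/z/a, Mid/T/z/d} → row (7,5) (7,5) (8,0) (8,0)
{Mid/H/w/a, Mid/H/w/d, Mid/T/w/a, Mid/T/w/d} → row (7,5) (7,5) (5,8) (5,8)
{Mid/H/x/a, Mid/H/x/d, Mid/T/x/a, Mid/T/x/d} → row (7,5) (7,5) (4,5) (4,5)
That's 6 distinct rows out of 24 strategies.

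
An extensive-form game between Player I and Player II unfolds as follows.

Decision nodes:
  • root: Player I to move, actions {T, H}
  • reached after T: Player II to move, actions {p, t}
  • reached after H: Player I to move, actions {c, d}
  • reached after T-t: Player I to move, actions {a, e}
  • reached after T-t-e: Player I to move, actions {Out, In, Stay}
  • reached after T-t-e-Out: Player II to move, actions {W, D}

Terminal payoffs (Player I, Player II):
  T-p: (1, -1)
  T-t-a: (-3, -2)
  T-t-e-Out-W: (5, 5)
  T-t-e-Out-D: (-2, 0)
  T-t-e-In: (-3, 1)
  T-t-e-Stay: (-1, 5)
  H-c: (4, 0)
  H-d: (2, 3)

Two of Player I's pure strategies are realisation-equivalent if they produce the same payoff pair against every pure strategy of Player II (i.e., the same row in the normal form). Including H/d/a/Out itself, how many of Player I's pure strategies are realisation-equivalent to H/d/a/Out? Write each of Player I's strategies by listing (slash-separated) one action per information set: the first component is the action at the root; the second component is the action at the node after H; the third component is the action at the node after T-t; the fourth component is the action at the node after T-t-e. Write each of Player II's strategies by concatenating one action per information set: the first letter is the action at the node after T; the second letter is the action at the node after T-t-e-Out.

Row for H/d/a/Out (columns pW, pD, tW, tD): (2,3) (2,3) (2,3) (2,3).
Under H/d/a/Out, Player I's choice at the node after T-t and at the node after T-t-e can never be reached regardless of what Player II does, so varying those choices leaves every outcome unchanged.
Holding the reachable choices fixed and varying the unreachable ones freely already gives 2 × 3 = 6 equivalent strategies.
No other strategy reproduces this row, so those 6 are the full class: H/d/a/Out, H/d/a/In, H/d/a/Stay, H/d/e/Out, H/d/e/In, H/d/e/Stay.

6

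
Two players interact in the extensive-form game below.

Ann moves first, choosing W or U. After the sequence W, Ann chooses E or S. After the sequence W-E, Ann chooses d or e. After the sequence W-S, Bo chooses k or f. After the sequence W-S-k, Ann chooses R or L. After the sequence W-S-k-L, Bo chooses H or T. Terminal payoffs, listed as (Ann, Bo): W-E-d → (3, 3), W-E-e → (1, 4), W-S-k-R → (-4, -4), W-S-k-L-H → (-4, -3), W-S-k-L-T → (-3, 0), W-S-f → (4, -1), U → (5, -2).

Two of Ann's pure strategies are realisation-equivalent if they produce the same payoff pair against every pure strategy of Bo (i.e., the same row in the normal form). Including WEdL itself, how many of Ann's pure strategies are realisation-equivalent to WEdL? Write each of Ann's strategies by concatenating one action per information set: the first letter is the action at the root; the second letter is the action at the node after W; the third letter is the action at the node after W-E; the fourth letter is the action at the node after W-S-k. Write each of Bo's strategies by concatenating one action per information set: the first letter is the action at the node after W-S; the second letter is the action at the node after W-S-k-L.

Row for WEdL (columns kH, kT, fH, fT): (3,3) (3,3) (3,3) (3,3).
Under WEdL, Ann's choice at the node after W-S-k can never be reached regardless of what Bo does, so varying those choices leaves every outcome unchanged.
Holding the reachable choices fixed and varying the unreachable one freely already gives 2 equivalent strategies.
No other strategy reproduces this row, so those 2 are the full class: WEdR, WEdL.

2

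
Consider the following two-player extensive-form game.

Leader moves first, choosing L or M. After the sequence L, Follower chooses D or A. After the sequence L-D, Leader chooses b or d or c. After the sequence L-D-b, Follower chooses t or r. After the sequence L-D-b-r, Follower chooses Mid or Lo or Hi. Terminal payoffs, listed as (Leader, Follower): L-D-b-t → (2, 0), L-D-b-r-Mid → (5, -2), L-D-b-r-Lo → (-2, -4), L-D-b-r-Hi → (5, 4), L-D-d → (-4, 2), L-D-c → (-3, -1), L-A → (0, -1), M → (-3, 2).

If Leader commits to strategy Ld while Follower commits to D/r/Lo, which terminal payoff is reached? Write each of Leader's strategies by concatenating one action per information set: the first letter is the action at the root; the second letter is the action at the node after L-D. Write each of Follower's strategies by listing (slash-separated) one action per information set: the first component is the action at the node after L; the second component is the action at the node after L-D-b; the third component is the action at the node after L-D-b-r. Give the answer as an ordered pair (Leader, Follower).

(-4, 2)

Trace the play path from the root:
  Leader plays L
  Follower plays D at [L]
  Leader plays d at [L-D]
→ terminal payoff (-4, 2).
(Follower's choice at the node after L-D-b is never reached on this path, so it doesn't affect the outcome.)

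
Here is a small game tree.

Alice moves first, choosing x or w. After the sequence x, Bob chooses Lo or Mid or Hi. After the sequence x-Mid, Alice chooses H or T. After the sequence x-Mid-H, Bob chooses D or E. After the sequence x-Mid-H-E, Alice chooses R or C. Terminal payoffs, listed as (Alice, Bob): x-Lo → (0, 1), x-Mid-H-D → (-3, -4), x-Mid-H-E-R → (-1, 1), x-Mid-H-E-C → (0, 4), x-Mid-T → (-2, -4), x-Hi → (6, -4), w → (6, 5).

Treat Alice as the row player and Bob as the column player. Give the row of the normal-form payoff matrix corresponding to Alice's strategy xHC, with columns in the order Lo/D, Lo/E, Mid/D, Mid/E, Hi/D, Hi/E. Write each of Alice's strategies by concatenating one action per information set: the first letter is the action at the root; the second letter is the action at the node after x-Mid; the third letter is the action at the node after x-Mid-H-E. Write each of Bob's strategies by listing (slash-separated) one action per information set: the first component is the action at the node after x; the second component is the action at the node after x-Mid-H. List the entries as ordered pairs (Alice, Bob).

(0,1) (0,1) (-3,-4) (0,4) (6,-4) (6,-4)

vs Lo/D: Alice plays x → Bob plays Lo at [x] → (0, 1)
vs Lo/E: Alice plays x → Bob plays Lo at [x] → (0, 1)
vs Mid/D: Alice plays x → Bob plays Mid at [x] → Alice plays H at [x-Mid] → Bob plays D at [x-Mid-H] → (-3, -4)
vs Mid/E: Alice plays x → Bob plays Mid at [x] → Alice plays H at [x-Mid] → Bob plays E at [x-Mid-H] → Alice plays C at [x-Mid-H-E] → (0, 4)
vs Hi/D: Alice plays x → Bob plays Hi at [x] → (6, -4)
vs Hi/E: Alice plays x → Bob plays Hi at [x] → (6, -4)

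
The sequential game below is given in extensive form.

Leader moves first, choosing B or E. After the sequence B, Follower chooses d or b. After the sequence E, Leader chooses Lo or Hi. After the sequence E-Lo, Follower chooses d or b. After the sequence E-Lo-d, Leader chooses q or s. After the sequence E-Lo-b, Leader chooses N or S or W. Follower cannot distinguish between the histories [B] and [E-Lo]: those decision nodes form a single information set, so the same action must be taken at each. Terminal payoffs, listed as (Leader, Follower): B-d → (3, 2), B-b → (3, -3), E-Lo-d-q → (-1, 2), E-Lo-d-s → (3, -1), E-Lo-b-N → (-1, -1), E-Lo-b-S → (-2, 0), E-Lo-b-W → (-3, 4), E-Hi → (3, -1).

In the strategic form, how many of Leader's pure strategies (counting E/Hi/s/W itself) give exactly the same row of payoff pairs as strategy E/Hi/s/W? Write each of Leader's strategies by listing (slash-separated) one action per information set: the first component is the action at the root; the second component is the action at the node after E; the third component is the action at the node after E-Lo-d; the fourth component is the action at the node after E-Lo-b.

Row for E/Hi/s/W (columns d, b): (3,-1) (3,-1).
Under E/Hi/s/W, Leader's choice at the node after E-Lo-d and at the node after E-Lo-b can never be reached regardless of what Follower does, so varying those choices leaves every outcome unchanged.
Holding the reachable choices fixed and varying the unreachable ones freely already gives 2 × 3 = 6 equivalent strategies.
No other strategy reproduces this row, so those 6 are the full class: E/Hi/q/N, E/Hi/q/S, E/Hi/q/W, E/Hi/s/N, E/Hi/s/S, E/Hi/s/W.

6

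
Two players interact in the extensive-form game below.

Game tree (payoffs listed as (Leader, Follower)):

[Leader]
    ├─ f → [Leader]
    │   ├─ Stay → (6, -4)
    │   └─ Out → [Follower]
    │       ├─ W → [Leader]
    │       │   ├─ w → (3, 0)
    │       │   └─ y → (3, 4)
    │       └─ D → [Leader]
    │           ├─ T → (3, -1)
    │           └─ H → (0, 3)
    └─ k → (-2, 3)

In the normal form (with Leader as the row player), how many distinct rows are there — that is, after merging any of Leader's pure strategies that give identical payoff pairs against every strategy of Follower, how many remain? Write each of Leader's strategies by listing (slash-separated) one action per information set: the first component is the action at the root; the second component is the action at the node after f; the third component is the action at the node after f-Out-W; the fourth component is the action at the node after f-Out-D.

Leader has 16 pure strategies: f/Stay/w/T, f/Stay/w/H, f/Stay/y/T, f/Stay/y/H, f/Out/w/T, f/Out/w/H, f/Out/y/T, f/Out/y/H, k/Stay/w/T, k/Stay/w/H, k/Stay/y/T, k/Stay/y/H, k/Out/w/T, k/Out/w/H, k/Out/y/T, k/Out/y/H. Columns: W, D.
{f/Stay/w/T, f/Stay/w/H, f/Stay/y/T, f/Stay/y/H} → row (6,-4) (6,-4)
{f/Out/w/T} → row (3,0) (3,-1)
{f/Out/w/H} → row (3,0) (0,3)
{f/Out/y/T} → row (3,4) (3,-1)
{f/Out/y/H} → row (3,4) (0,3)
{k/Stay/w/T, k/Stay/w/H, k/Stay/y/T, k/Stay/y/H, k/Out/w/T, k/Out/w/H, k/Out/y/T, k/Out/y/H} → row (-2,3) (-2,3)
That's 6 distinct rows out of 16 strategies.

6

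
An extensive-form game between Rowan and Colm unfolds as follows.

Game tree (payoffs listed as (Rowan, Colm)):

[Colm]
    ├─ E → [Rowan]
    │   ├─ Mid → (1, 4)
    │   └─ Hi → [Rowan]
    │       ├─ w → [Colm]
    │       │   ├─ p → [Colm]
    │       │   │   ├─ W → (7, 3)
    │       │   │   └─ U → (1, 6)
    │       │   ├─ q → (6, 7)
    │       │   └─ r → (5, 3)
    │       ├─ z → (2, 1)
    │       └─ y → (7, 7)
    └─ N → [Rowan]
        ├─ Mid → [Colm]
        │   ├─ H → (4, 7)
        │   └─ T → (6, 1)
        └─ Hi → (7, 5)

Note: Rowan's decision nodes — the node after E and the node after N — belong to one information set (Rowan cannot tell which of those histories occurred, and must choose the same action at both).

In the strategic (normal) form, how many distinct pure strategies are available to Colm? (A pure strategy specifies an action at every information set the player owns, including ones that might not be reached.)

24

Colm owns the root with actions {E, N} — two choices.
Colm owns the node after N-Mid with actions {H, T} — two choices.
Colm owns the node after E-Hi-w with actions {p, q, r} — three choices.
Colm owns the node after E-Hi-w-p with actions {W, U} — two choices.
A pure strategy fixes one action at each information set independently, so the count is the product 2 × 2 × 3 × 2 = 24.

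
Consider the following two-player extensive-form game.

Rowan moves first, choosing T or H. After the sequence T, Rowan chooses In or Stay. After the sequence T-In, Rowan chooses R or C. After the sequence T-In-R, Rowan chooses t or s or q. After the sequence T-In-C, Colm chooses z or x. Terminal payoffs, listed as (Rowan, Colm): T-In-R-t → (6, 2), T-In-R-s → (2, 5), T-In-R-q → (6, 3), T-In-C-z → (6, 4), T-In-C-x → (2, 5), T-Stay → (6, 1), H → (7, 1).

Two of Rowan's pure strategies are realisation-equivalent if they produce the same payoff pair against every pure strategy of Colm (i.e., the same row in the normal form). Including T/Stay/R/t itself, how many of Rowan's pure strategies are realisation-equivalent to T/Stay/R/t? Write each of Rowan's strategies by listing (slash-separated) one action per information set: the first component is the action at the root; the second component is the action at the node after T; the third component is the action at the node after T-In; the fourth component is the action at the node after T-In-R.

6

Row for T/Stay/R/t (columns z, x): (6,1) (6,1).
Under T/Stay/R/t, Rowan's choice at the node after T-In and at the node after T-In-R can never be reached regardless of what Colm does, so varying those choices leaves every outcome unchanged.
Holding the reachable choices fixed and varying the unreachable ones freely already gives 2 × 3 = 6 equivalent strategies.
No other strategy reproduces this row, so those 6 are the full class: T/Stay/R/t, T/Stay/R/s, T/Stay/R/q, T/Stay/C/t, T/Stay/C/s, T/Stay/C/q.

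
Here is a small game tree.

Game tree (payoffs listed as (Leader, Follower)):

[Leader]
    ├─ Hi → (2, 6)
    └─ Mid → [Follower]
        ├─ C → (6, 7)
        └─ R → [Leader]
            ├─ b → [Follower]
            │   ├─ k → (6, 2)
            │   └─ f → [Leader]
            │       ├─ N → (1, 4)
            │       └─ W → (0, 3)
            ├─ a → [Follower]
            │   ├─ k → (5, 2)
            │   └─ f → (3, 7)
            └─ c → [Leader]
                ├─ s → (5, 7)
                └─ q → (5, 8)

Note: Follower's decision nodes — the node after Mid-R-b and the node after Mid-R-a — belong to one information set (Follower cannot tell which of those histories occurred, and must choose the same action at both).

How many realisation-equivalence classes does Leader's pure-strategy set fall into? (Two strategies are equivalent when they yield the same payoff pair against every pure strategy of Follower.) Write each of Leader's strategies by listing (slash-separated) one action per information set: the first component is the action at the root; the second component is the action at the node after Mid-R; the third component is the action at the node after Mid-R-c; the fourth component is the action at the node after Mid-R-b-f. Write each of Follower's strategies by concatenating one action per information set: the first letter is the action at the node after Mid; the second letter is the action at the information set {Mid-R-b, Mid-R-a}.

6

Leader has 24 pure strategies: Hi/b/s/N, Hi/b/s/W, Hi/b/q/N, Hi/b/q/W, Hi/a/s/N, Hi/a/s/W, Hi/a/q/N, Hi/a/q/W, Hi/c/s/N, Hi/c/s/W, Hi/c/q/N, Hi/c/q/W, Mid/b/s/N, Mid/b/s/W, Mid/b/q/N, Mid/b/q/W, Mid/a/s/N, Mid/a/s/W, Mid/a/q/N, Mid/a/q/W, Mid/c/s/N, Mid/c/s/W, Mid/c/q/N, Mid/c/q/W. Columns: Ck, Cf, Rk, Rf.
{Hi/b/s/N, Hi/b/s/W, Hi/b/q/N, Hi/b/q/W, Hi/a/s/N, Hi/a/s/W, Hi/a/q/N, Hi/a/q/W, Hi/c/s/N, Hi/c/s/W, Hi/c/q/N, Hi/c/q/W} → row (2,6) (2,6) (2,6) (2,6)
{Mid/b/s/N, Mid/b/q/N} → row (6,7) (6,7) (6,2) (1,4)
{Mid/b/s/W, Mid/b/q/W} → row (6,7) (6,7) (6,2) (0,3)
{Mid/a/s/N, Mid/a/s/W, Mid/a/q/N, Mid/a/q/W} → row (6,7) (6,7) (5,2) (3,7)
{Mid/c/s/N, Mid/c/s/W} → row (6,7) (6,7) (5,7) (5,7)
{Mid/c/q/N, Mid/c/q/W} → row (6,7) (6,7) (5,8) (5,8)
That's 6 distinct rows out of 24 strategies.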